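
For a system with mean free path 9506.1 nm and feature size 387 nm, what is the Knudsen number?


Knudsen number Kn = lambda / L
Kn = 9506.1 / 387
Kn = 24.5636

24.5636


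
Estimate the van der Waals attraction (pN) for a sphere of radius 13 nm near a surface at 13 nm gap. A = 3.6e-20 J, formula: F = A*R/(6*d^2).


Convert to SI: R = 13 nm = 1.3e-08 m, d = 13 nm = 1.3e-08 m
F = A * R / (6 * d^2)
F = 3.6e-20 * 1.3e-08 / (6 * (1.3e-08)^2)
F = 4.61538e-13 N = 0.462 pN

0.462


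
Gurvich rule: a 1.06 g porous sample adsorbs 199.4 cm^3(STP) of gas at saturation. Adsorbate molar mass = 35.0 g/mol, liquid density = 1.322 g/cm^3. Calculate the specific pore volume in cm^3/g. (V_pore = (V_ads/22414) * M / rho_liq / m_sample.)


Moles adsorbed n = V_ads / 22414 = 199.4 / 22414 = 8.896226e-03 mol
Liquid volume V_liq = n * M / rho_liq = 8.896226e-03 * 35.0 / 1.322 = 0.23553 cm^3
Specific pore volume V_pore = V_liq / m_sample = 0.23553 / 1.06
V_pore = 0.2222 cm^3/g

0.2222


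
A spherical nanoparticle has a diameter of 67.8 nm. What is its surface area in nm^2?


Radius r = 67.8/2 = 33.9 nm
Surface area SA = 4 * pi * r^2
SA = 4 * pi * (33.9)^2
SA = 14441.4 nm^2

14441.4


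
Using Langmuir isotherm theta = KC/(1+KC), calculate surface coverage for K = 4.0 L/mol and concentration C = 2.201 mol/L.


Langmuir isotherm: theta = K*C / (1 + K*C)
K*C = 4.0 * 2.201 = 8.804
theta = 8.804 / (1 + 8.804) = 8.804 / 9.804
theta = 0.898

0.898


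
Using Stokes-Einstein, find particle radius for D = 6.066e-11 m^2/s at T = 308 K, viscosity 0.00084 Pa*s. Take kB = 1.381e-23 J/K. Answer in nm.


Stokes-Einstein: R = kB*T / (6*pi*eta*D)
R = 1.381e-23 * 308 / (6 * pi * 0.00084 * 6.066e-11)
R = 4.42855e-09 m = 4.43 nm

4.43


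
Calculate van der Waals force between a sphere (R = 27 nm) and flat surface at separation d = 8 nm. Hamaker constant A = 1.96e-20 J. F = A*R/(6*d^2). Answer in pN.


Convert to SI: R = 27 nm = 2.7e-08 m, d = 8 nm = 8e-09 m
F = A * R / (6 * d^2)
F = 1.96e-20 * 2.7e-08 / (6 * (8e-09)^2)
F = 1.37812e-12 N = 1.378 pN

1.378


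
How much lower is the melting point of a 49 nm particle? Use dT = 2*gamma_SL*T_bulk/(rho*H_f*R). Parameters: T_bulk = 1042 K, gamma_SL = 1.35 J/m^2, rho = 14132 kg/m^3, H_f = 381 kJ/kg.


Radius R = 49/2 = 24.5 nm = 2.45e-08 m
Convert H_f = 381 kJ/kg = 381000 J/kg
dT = 2 * gamma_SL * T_bulk / (rho * H_f * R)
dT = 2 * 1.35 * 1042 / (14132 * 381000 * 2.45e-08)
dT = 21.3 K

21.3


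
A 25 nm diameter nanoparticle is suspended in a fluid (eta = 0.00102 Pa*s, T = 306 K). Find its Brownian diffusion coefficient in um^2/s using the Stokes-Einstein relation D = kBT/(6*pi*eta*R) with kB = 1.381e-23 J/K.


Radius R = 25/2 = 12.5 nm = 1.25e-08 m
D = kB*T / (6*pi*eta*R)
D = 1.381e-23 * 306 / (6 * pi * 0.00102 * 1.25e-08)
D = 1.75834e-11 m^2/s = 17.583 um^2/s

17.583


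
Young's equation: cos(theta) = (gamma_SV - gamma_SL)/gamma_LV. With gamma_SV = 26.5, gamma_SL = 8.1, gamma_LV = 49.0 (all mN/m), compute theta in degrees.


cos(theta) = (gamma_SV - gamma_SL) / gamma_LV
cos(theta) = (26.5 - 8.1) / 49.0
cos(theta) = 0.37551
theta = arccos(0.37551) = 67.94 degrees

67.94


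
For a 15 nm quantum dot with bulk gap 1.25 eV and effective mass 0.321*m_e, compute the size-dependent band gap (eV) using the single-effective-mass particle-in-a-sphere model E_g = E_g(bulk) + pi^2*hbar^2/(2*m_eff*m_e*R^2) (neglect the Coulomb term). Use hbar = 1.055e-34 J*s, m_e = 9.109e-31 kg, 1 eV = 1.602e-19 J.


Radius R = 15/2 nm = 7.5e-09 m
Confinement energy dE = pi^2 * hbar^2 / (2 * m_eff * m_e * R^2)
dE = pi^2 * (1.055e-34)^2 / (2 * 0.321 * 9.109e-31 * (7.5e-09)^2) J, divided by 1.602e-19 J/eV
dE = 0.0208 eV
Total band gap = E_g(bulk) + dE = 1.25 + 0.0208 = 1.2708 eV

1.2708


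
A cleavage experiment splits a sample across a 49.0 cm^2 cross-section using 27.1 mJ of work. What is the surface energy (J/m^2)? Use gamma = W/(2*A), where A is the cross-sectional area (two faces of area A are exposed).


Convert: A = 49.0 cm^2 = 0.0049 m^2, W = 27.1 mJ = 0.0271 J
Cleaving exposes two faces of area A, so total new surface = 2*A and gamma = W / (2*A)
gamma = 0.0271 / (2 * 0.0049)
gamma = 2.765 J/m^2

2.765


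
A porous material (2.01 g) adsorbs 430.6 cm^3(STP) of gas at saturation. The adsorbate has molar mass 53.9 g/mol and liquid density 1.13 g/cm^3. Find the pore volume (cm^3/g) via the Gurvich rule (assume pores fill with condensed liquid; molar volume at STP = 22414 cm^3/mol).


Moles adsorbed n = V_ads / 22414 = 430.6 / 22414 = 1.921121e-02 mol
Liquid volume V_liq = n * M / rho_liq = 1.921121e-02 * 53.9 / 1.13 = 0.91636 cm^3
Specific pore volume V_pore = V_liq / m_sample = 0.91636 / 2.01
V_pore = 0.4559 cm^3/g

0.4559


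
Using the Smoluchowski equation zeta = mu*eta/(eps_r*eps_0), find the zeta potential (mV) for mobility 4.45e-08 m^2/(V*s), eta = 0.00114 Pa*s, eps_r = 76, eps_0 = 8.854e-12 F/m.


Smoluchowski equation: zeta = mu * eta / (eps_r * eps_0)
zeta = 4.45e-08 * 0.00114 / (76 * 8.854e-12)
zeta = 0.07539 V = 75.39 mV

75.39


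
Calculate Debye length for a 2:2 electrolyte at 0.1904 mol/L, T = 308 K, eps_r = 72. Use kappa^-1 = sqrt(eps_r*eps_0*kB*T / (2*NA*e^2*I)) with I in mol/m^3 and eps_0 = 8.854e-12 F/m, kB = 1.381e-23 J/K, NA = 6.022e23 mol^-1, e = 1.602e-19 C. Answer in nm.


Ionic strength I = 0.1904 * 2^2 * 1000 = 761.6 mol/m^3
kappa^-1 = sqrt(72 * 8.854e-12 * 1.381e-23 * 308 / (2 * 6.022e23 * (1.602e-19)^2 * 761.6))
kappa^-1 = 0.339 nm

0.339


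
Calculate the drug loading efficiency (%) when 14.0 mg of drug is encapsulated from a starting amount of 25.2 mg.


Drug loading efficiency = (drug loaded / drug initial) * 100
DLE = 14.0 / 25.2 * 100
DLE = 0.5556 * 100
DLE = 55.56%

55.56


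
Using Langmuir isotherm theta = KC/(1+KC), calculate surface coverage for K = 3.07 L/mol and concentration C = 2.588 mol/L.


Langmuir isotherm: theta = K*C / (1 + K*C)
K*C = 3.07 * 2.588 = 7.94516
theta = 7.94516 / (1 + 7.94516) = 7.94516 / 8.94516
theta = 0.8882

0.8882


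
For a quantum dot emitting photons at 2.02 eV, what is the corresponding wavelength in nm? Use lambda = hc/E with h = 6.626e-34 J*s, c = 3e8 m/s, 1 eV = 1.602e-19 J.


Convert energy: E = 2.02 eV = 2.02 * 1.602e-19 = 3.23604e-19 J
lambda = h*c / E = 6.626e-34 * 3e8 / 3.23604e-19
lambda = 6.14269e-07 m = 614.3 nm

614.3


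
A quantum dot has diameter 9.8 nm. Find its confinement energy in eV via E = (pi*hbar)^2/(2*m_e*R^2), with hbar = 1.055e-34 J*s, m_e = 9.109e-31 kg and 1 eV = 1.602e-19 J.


Radius R = 9.8/2 = 4.9 nm = 4.9e-09 m
E = (pi * 1.055e-34)^2 / (2 * 9.109e-31 * (4.9e-09)^2)
E(J) = 2.51138e-21
E = E(J) / 1.602e-19 = 0.0157 eV

0.0157


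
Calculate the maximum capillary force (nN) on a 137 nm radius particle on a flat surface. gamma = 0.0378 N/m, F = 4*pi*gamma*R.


Convert radius: R = 137 nm = 1.37e-07 m
F = 4 * pi * gamma * R
F = 4 * pi * 0.0378 * 1.37e-07
F = 6.50762e-08 N = 65.0762 nN

65.0762


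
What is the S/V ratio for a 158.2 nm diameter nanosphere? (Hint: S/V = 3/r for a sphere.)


Radius r = 158.2/2 = 79.1 nm
S/V = 3 / r = 3 / 79.1
S/V = 0.0379 nm^-1

0.0379


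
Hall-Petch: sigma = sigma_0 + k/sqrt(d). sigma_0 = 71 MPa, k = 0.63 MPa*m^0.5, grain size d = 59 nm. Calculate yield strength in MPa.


d = 59 nm = 5.9e-08 m
sqrt(d) = 0.0002428992
Hall-Petch contribution = k / sqrt(d) = 0.63 / 0.0002428992 = 2593.7 MPa
sigma = sigma_0 + k/sqrt(d) = 71 + 2593.7 = 2664.7 MPa

2664.7


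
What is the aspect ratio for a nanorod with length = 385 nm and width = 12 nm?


Aspect ratio AR = length / diameter
AR = 385 / 12
AR = 32.08

32.08


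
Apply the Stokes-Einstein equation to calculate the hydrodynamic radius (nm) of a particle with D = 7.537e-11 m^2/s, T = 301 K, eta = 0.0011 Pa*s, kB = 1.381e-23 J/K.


Stokes-Einstein: R = kB*T / (6*pi*eta*D)
R = 1.381e-23 * 301 / (6 * pi * 0.0011 * 7.537e-11)
R = 2.65992e-09 m = 2.66 nm

2.66


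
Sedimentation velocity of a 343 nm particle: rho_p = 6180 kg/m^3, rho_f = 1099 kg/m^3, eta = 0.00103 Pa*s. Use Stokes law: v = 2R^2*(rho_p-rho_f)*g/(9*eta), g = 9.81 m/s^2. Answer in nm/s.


Radius R = 343/2 nm = 1.715e-07 m
Density difference = 6180 - 1099 = 5081 kg/m^3
v = 2 * R^2 * (rho_p - rho_f) * g / (9 * eta)
v = 2 * (1.715e-07)^2 * 5081 * 9.81 / (9 * 0.00103)
v = 3.16298e-07 m/s = 316.2982 nm/s

316.2982


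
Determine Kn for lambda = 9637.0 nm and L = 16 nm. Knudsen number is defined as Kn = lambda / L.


Knudsen number Kn = lambda / L
Kn = 9637.0 / 16
Kn = 602.3125

602.3125


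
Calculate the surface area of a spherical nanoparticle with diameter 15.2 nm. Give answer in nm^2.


Radius r = 15.2/2 = 7.6 nm
Surface area SA = 4 * pi * r^2
SA = 4 * pi * (7.6)^2
SA = 725.83 nm^2

725.83


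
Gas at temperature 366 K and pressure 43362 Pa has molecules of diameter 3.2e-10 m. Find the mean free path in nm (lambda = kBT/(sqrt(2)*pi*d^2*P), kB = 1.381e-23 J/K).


Mean free path: lambda = kB*T / (sqrt(2) * pi * d^2 * P)
lambda = 1.381e-23 * 366 / (sqrt(2) * pi * (3.2e-10)^2 * 43362)
lambda = 2.56213e-07 m
lambda = 256.21 nm

256.21


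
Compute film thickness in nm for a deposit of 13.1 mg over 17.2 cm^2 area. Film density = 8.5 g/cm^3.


Convert: m = 13.1 mg = 1.3100e-05 kg, A = 17.2 cm^2 = 1.7200e-03 m^2, rho = 8.5 g/cm^3 = 8500 kg/m^3
t = m / (A * rho)
t = 1.3100e-05 / (1.7200e-03 * 8500)
t = 8.9603e-07 m = 896.0 nm

896.0


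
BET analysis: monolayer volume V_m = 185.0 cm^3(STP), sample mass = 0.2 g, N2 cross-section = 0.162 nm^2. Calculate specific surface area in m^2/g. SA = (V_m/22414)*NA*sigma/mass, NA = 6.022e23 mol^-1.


Number of moles in monolayer = V_m / 22414 = 185.0 / 22414 = 0.00825377
Number of molecules = moles * NA = 0.00825377 * 6.022e23
SA = molecules * sigma / mass
SA = (185.0 / 22414) * 6.022e23 * 0.162e-18 / 0.2
SA = 4026.0 m^2/g

4026.0


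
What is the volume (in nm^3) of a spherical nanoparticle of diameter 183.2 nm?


Radius r = 183.2/2 = 91.6 nm
Volume V = (4/3) * pi * r^3
V = (4/3) * pi * (91.6)^3
V = 3219400.67 nm^3

3219400.67


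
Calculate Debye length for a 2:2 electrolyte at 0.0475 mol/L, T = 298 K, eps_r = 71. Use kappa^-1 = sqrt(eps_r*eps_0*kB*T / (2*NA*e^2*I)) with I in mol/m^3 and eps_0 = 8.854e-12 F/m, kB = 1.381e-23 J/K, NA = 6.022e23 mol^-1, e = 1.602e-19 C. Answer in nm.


Ionic strength I = 0.0475 * 2^2 * 1000 = 190 mol/m^3
kappa^-1 = sqrt(71 * 8.854e-12 * 1.381e-23 * 298 / (2 * 6.022e23 * (1.602e-19)^2 * 190))
kappa^-1 = 0.664 nm

0.664


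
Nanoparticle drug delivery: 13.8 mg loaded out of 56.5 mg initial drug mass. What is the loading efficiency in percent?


Drug loading efficiency = (drug loaded / drug initial) * 100
DLE = 13.8 / 56.5 * 100
DLE = 0.2442 * 100
DLE = 24.42%

24.42


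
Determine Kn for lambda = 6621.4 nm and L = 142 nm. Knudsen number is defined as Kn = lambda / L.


Knudsen number Kn = lambda / L
Kn = 6621.4 / 142
Kn = 46.6296

46.6296


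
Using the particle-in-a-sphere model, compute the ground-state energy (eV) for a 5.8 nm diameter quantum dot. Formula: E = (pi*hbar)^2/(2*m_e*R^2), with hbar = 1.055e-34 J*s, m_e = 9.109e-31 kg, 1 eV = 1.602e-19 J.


Radius R = 5.8/2 = 2.9 nm = 2.9e-09 m
E = (pi * 1.055e-34)^2 / (2 * 9.109e-31 * (2.9e-09)^2)
E(J) = 7.16982e-21
E = E(J) / 1.602e-19 = 0.0448 eV

0.0448


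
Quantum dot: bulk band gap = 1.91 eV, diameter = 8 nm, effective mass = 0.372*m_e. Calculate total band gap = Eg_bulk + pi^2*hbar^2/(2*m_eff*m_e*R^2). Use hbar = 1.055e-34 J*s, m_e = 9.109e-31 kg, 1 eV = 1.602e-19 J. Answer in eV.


Radius R = 8/2 nm = 4e-09 m
Confinement energy dE = pi^2 * hbar^2 / (2 * m_eff * m_e * R^2)
dE = pi^2 * (1.055e-34)^2 / (2 * 0.372 * 9.109e-31 * (4e-09)^2) J, divided by 1.602e-19 J/eV
dE = 0.0632 eV
Total band gap = E_g(bulk) + dE = 1.91 + 0.0632 = 1.9732 eV

1.9732


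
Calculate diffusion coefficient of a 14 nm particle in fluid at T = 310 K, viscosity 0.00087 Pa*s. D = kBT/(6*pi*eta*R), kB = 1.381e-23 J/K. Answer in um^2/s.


Radius R = 14/2 = 7 nm = 7e-09 m
D = kB*T / (6*pi*eta*R)
D = 1.381e-23 * 310 / (6 * pi * 0.00087 * 7e-09)
D = 3.72938e-11 m^2/s = 37.294 um^2/s

37.294


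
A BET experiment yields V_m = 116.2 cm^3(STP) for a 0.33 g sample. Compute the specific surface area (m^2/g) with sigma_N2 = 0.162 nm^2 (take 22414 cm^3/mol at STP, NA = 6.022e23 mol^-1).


Number of moles in monolayer = V_m / 22414 = 116.2 / 22414 = 0.00518426
Number of molecules = moles * NA = 0.00518426 * 6.022e23
SA = molecules * sigma / mass
SA = (116.2 / 22414) * 6.022e23 * 0.162e-18 / 0.33
SA = 1532.6 m^2/g

1532.6


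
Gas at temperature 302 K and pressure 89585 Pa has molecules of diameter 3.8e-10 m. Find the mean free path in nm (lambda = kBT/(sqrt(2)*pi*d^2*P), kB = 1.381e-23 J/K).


Mean free path: lambda = kB*T / (sqrt(2) * pi * d^2 * P)
lambda = 1.381e-23 * 302 / (sqrt(2) * pi * (3.8e-10)^2 * 89585)
lambda = 7.2566e-08 m
lambda = 72.57 nm

72.57


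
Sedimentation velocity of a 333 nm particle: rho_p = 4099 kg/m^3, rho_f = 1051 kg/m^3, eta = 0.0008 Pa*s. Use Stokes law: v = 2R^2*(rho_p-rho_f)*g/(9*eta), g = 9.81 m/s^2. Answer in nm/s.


Radius R = 333/2 nm = 1.665e-07 m
Density difference = 4099 - 1051 = 3048 kg/m^3
v = 2 * R^2 * (rho_p - rho_f) * g / (9 * eta)
v = 2 * (1.665e-07)^2 * 3048 * 9.81 / (9 * 0.0008)
v = 2.30255e-07 m/s = 230.2555 nm/s

230.2555


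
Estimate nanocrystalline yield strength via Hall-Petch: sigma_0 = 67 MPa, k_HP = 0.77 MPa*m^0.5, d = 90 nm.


d = 90 nm = 9e-08 m
sqrt(d) = 0.0003
Hall-Petch contribution = k / sqrt(d) = 0.77 / 0.0003 = 2566.7 MPa
sigma = sigma_0 + k/sqrt(d) = 67 + 2566.7 = 2633.7 MPa

2633.7


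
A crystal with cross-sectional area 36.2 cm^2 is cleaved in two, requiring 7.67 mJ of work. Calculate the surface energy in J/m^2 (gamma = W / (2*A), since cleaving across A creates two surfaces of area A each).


Convert: A = 36.2 cm^2 = 0.00362 m^2, W = 7.67 mJ = 0.00767 J
Cleaving exposes two faces of area A, so total new surface = 2*A and gamma = W / (2*A)
gamma = 0.00767 / (2 * 0.00362)
gamma = 1.059 J/m^2

1.059


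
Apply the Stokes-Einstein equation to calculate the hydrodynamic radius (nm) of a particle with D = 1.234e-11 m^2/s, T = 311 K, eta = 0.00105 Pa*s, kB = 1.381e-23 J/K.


Stokes-Einstein: R = kB*T / (6*pi*eta*D)
R = 1.381e-23 * 311 / (6 * pi * 0.00105 * 1.234e-11)
R = 1.75852e-08 m = 17.59 nm

17.59


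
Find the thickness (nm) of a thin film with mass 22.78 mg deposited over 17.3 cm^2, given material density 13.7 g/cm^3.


Convert: m = 22.78 mg = 2.2780e-05 kg, A = 17.3 cm^2 = 1.7300e-03 m^2, rho = 13.7 g/cm^3 = 13700 kg/m^3
t = m / (A * rho)
t = 2.2780e-05 / (1.7300e-03 * 13700)
t = 9.6114e-07 m = 961.1 nm

961.1


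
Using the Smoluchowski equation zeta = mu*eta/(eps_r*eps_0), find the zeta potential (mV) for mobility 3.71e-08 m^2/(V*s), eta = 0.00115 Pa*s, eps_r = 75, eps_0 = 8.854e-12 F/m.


Smoluchowski equation: zeta = mu * eta / (eps_r * eps_0)
zeta = 3.71e-08 * 0.00115 / (75 * 8.854e-12)
zeta = 0.06425 V = 64.25 mV

64.25


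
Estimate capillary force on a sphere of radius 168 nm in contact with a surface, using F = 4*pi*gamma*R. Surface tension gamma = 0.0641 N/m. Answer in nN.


Convert radius: R = 168 nm = 1.68e-07 m
F = 4 * pi * gamma * R
F = 4 * pi * 0.0641 * 1.68e-07
F = 1.35325e-07 N = 135.3247 nN

135.3247


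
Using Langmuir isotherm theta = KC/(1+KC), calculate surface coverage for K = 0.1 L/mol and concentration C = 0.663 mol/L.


Langmuir isotherm: theta = K*C / (1 + K*C)
K*C = 0.1 * 0.663 = 0.0663
theta = 0.0663 / (1 + 0.0663) = 0.0663 / 1.0663
theta = 0.0622

0.0622


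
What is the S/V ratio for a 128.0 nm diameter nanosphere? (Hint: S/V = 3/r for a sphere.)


Radius r = 128.0/2 = 64 nm
S/V = 3 / r = 3 / 64
S/V = 0.0469 nm^-1

0.0469


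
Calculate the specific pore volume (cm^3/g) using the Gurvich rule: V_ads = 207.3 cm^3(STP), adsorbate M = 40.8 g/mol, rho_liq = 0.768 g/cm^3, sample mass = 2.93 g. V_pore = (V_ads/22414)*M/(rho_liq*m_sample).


Moles adsorbed n = V_ads / 22414 = 207.3 / 22414 = 9.248684e-03 mol
Liquid volume V_liq = n * M / rho_liq = 9.248684e-03 * 40.8 / 0.768 = 0.49134 cm^3
Specific pore volume V_pore = V_liq / m_sample = 0.49134 / 2.93
V_pore = 0.1677 cm^3/g

0.1677


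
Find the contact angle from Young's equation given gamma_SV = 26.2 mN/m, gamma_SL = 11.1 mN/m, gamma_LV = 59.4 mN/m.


cos(theta) = (gamma_SV - gamma_SL) / gamma_LV
cos(theta) = (26.2 - 11.1) / 59.4
cos(theta) = 0.254209
theta = arccos(0.254209) = 75.27 degrees

75.27


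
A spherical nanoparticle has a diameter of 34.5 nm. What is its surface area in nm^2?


Radius r = 34.5/2 = 17.25 nm
Surface area SA = 4 * pi * r^2
SA = 4 * pi * (17.25)^2
SA = 3739.28 nm^2

3739.28


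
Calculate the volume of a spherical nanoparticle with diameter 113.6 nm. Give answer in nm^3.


Radius r = 113.6/2 = 56.8 nm
Volume V = (4/3) * pi * r^3
V = (4/3) * pi * (56.8)^3
V = 767597.61 nm^3

767597.61


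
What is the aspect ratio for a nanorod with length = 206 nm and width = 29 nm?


Aspect ratio AR = length / diameter
AR = 206 / 29
AR = 7.1

7.1


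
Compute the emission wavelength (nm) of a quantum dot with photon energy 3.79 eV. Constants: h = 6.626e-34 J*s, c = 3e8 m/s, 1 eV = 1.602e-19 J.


Convert energy: E = 3.79 eV = 3.79 * 1.602e-19 = 6.07158e-19 J
lambda = h*c / E = 6.626e-34 * 3e8 / 6.07158e-19
lambda = 3.27394e-07 m = 327.4 nm

327.4


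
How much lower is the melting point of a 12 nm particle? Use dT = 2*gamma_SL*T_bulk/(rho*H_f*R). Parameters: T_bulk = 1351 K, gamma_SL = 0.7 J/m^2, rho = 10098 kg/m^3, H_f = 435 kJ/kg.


Radius R = 12/2 = 6 nm = 6e-09 m
Convert H_f = 435 kJ/kg = 435000 J/kg
dT = 2 * gamma_SL * T_bulk / (rho * H_f * R)
dT = 2 * 0.7 * 1351 / (10098 * 435000 * 6e-09)
dT = 71.8 K

71.8


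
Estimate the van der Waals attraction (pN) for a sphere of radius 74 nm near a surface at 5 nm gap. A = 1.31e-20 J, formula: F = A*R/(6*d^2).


Convert to SI: R = 74 nm = 7.4e-08 m, d = 5 nm = 5e-09 m
F = A * R / (6 * d^2)
F = 1.31e-20 * 7.4e-08 / (6 * (5e-09)^2)
F = 6.46267e-12 N = 6.463 pN

6.463


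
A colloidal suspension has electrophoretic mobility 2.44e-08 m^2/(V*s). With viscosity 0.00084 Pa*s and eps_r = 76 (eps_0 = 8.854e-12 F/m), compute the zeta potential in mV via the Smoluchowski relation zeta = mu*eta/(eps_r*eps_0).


Smoluchowski equation: zeta = mu * eta / (eps_r * eps_0)
zeta = 2.44e-08 * 0.00084 / (76 * 8.854e-12)
zeta = 0.030459 V = 30.46 mV

30.46


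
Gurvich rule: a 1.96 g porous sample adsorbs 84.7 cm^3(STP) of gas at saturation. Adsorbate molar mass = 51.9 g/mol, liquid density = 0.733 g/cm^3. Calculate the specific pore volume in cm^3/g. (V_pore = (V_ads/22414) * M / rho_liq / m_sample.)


Moles adsorbed n = V_ads / 22414 = 84.7 / 22414 = 3.778888e-03 mol
Liquid volume V_liq = n * M / rho_liq = 3.778888e-03 * 51.9 / 0.733 = 0.26756 cm^3
Specific pore volume V_pore = V_liq / m_sample = 0.26756 / 1.96
V_pore = 0.1365 cm^3/g

0.1365


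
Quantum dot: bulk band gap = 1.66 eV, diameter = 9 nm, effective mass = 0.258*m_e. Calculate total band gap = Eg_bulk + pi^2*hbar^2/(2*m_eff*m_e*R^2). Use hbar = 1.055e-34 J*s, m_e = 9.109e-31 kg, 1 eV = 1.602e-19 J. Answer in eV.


Radius R = 9/2 nm = 4.5e-09 m
Confinement energy dE = pi^2 * hbar^2 / (2 * m_eff * m_e * R^2)
dE = pi^2 * (1.055e-34)^2 / (2 * 0.258 * 9.109e-31 * (4.5e-09)^2) J, divided by 1.602e-19 J/eV
dE = 0.072 eV
Total band gap = E_g(bulk) + dE = 1.66 + 0.072 = 1.732 eV

1.732


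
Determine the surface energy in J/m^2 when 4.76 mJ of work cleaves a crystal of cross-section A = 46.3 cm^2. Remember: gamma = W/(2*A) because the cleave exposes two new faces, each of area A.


Convert: A = 46.3 cm^2 = 0.00463 m^2, W = 4.76 mJ = 0.00476 J
Cleaving exposes two faces of area A, so total new surface = 2*A and gamma = W / (2*A)
gamma = 0.00476 / (2 * 0.00463)
gamma = 0.514 J/m^2

0.514


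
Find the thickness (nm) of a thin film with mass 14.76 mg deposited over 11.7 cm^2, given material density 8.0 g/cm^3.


Convert: m = 14.76 mg = 1.4760e-05 kg, A = 11.7 cm^2 = 1.1700e-03 m^2, rho = 8.0 g/cm^3 = 8000 kg/m^3
t = m / (A * rho)
t = 1.4760e-05 / (1.1700e-03 * 8000)
t = 1.5769e-06 m = 1576.9 nm

1576.9


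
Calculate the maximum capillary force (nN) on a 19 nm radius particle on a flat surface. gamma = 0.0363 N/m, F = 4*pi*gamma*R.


Convert radius: R = 19 nm = 1.9e-08 m
F = 4 * pi * gamma * R
F = 4 * pi * 0.0363 * 1.9e-08
F = 8.66703e-09 N = 8.667 nN

8.667


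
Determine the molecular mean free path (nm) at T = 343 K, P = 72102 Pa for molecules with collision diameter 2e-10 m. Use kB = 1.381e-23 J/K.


Mean free path: lambda = kB*T / (sqrt(2) * pi * d^2 * P)
lambda = 1.381e-23 * 343 / (sqrt(2) * pi * (2e-10)^2 * 72102)
lambda = 3.69671e-07 m
lambda = 369.67 nm

369.67


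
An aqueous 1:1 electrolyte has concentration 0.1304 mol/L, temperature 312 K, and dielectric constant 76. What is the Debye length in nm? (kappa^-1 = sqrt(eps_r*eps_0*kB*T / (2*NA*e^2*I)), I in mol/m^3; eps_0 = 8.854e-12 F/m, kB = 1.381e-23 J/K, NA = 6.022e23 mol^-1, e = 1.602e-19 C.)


Ionic strength I = 0.1304 * 1^2 * 1000 = 130.4 mol/m^3
kappa^-1 = sqrt(76 * 8.854e-12 * 1.381e-23 * 312 / (2 * 6.022e23 * (1.602e-19)^2 * 130.4))
kappa^-1 = 0.848 nm

0.848


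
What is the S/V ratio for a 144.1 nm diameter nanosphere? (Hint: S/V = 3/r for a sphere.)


Radius r = 144.1/2 = 72.05 nm
S/V = 3 / r = 3 / 72.05
S/V = 0.0416 nm^-1

0.0416


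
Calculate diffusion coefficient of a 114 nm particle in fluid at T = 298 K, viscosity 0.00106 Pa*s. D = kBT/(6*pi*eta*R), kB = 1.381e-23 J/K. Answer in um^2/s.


Radius R = 114/2 = 57 nm = 5.7e-08 m
D = kB*T / (6*pi*eta*R)
D = 1.381e-23 * 298 / (6 * pi * 0.00106 * 5.7e-08)
D = 3.6135e-12 m^2/s = 3.614 um^2/s

3.614


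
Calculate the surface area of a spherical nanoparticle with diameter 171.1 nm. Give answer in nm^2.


Radius r = 171.1/2 = 85.55 nm
Surface area SA = 4 * pi * r^2
SA = 4 * pi * (85.55)^2
SA = 91970.78 nm^2

91970.78


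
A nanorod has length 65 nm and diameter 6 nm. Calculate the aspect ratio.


Aspect ratio AR = length / diameter
AR = 65 / 6
AR = 10.83

10.83


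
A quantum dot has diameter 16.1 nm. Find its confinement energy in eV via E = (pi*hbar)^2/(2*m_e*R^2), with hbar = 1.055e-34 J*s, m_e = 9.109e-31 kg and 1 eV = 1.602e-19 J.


Radius R = 16.1/2 = 8.05 nm = 8.05e-09 m
E = (pi * 1.055e-34)^2 / (2 * 9.109e-31 * (8.05e-09)^2)
E(J) = 9.30491e-22
E = E(J) / 1.602e-19 = 0.0058 eV

0.0058


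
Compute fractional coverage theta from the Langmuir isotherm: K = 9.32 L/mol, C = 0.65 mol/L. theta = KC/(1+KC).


Langmuir isotherm: theta = K*C / (1 + K*C)
K*C = 9.32 * 0.65 = 6.058
theta = 6.058 / (1 + 6.058) = 6.058 / 7.058
theta = 0.8583

0.8583


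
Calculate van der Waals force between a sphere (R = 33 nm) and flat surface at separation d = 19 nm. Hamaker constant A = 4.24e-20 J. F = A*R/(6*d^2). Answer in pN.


Convert to SI: R = 33 nm = 3.3e-08 m, d = 19 nm = 1.9e-08 m
F = A * R / (6 * d^2)
F = 4.24e-20 * 3.3e-08 / (6 * (1.9e-08)^2)
F = 6.45983e-13 N = 0.646 pN

0.646


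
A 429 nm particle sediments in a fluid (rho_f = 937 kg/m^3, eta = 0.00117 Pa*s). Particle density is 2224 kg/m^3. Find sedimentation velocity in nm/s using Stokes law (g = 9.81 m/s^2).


Radius R = 429/2 nm = 2.145e-07 m
Density difference = 2224 - 937 = 1287 kg/m^3
v = 2 * R^2 * (rho_p - rho_f) * g / (9 * eta)
v = 2 * (2.145e-07)^2 * 1287 * 9.81 / (9 * 0.00117)
v = 1.10333e-07 m/s = 110.3326 nm/s

110.3326


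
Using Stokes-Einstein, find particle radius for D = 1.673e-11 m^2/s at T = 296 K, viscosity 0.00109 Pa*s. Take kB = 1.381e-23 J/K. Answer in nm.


Stokes-Einstein: R = kB*T / (6*pi*eta*D)
R = 1.381e-23 * 296 / (6 * pi * 0.00109 * 1.673e-11)
R = 1.18922e-08 m = 11.89 nm

11.89


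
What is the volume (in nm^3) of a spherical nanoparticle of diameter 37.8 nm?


Radius r = 37.8/2 = 18.9 nm
Volume V = (4/3) * pi * r^3
V = (4/3) * pi * (18.9)^3
V = 28279.65 nm^3

28279.65


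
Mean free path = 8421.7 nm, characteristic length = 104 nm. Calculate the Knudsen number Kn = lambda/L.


Knudsen number Kn = lambda / L
Kn = 8421.7 / 104
Kn = 80.9779

80.9779


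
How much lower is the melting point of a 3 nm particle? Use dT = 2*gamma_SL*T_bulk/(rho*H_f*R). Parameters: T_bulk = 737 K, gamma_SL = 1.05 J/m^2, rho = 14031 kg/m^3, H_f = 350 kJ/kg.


Radius R = 3/2 = 1.5 nm = 1.5e-09 m
Convert H_f = 350 kJ/kg = 350000 J/kg
dT = 2 * gamma_SL * T_bulk / (rho * H_f * R)
dT = 2 * 1.05 * 737 / (14031 * 350000 * 1.5e-09)
dT = 210.1 K

210.1


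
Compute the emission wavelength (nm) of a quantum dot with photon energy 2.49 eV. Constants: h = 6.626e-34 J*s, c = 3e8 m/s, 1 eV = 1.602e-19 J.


Convert energy: E = 2.49 eV = 2.49 * 1.602e-19 = 3.98898e-19 J
lambda = h*c / E = 6.626e-34 * 3e8 / 3.98898e-19
lambda = 4.98323e-07 m = 498.3 nm

498.3


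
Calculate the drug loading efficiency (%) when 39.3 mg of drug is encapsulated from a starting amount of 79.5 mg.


Drug loading efficiency = (drug loaded / drug initial) * 100
DLE = 39.3 / 79.5 * 100
DLE = 0.4943 * 100
DLE = 49.43%

49.43


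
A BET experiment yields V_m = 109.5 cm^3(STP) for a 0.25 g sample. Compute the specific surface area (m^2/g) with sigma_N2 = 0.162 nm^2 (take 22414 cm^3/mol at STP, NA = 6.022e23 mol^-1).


Number of moles in monolayer = V_m / 22414 = 109.5 / 22414 = 0.00488534
Number of molecules = moles * NA = 0.00488534 * 6.022e23
SA = molecules * sigma / mass
SA = (109.5 / 22414) * 6.022e23 * 0.162e-18 / 0.25
SA = 1906.4 m^2/g

1906.4


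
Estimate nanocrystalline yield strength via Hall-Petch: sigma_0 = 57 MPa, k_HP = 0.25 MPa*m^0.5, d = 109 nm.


d = 109 nm = 1.09e-07 m
sqrt(d) = 0.0003301515
Hall-Petch contribution = k / sqrt(d) = 0.25 / 0.0003301515 = 757.2 MPa
sigma = sigma_0 + k/sqrt(d) = 57 + 757.2 = 814.2 MPa

814.2


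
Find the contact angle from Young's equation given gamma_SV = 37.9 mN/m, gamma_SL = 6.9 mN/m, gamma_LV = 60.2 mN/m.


cos(theta) = (gamma_SV - gamma_SL) / gamma_LV
cos(theta) = (37.9 - 6.9) / 60.2
cos(theta) = 0.51495
theta = arccos(0.51495) = 59.01 degrees

59.01


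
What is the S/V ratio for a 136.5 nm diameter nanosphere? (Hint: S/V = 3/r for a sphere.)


Radius r = 136.5/2 = 68.25 nm
S/V = 3 / r = 3 / 68.25
S/V = 0.044 nm^-1

0.044


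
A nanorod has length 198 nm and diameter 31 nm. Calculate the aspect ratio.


Aspect ratio AR = length / diameter
AR = 198 / 31
AR = 6.39

6.39


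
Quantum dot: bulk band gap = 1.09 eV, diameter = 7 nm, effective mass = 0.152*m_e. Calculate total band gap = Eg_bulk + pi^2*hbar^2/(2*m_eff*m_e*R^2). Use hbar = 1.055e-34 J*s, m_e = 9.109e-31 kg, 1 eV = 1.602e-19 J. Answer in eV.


Radius R = 7/2 nm = 3.5e-09 m
Confinement energy dE = pi^2 * hbar^2 / (2 * m_eff * m_e * R^2)
dE = pi^2 * (1.055e-34)^2 / (2 * 0.152 * 9.109e-31 * (3.5e-09)^2) J, divided by 1.602e-19 J/eV
dE = 0.2021 eV
Total band gap = E_g(bulk) + dE = 1.09 + 0.2021 = 1.2921 eV

1.2921


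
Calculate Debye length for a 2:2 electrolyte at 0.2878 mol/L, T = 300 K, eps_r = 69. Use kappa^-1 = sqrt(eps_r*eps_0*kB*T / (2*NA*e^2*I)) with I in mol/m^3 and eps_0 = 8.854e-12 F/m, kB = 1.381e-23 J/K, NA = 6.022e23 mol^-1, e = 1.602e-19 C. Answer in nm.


Ionic strength I = 0.2878 * 2^2 * 1000 = 1151.2 mol/m^3
kappa^-1 = sqrt(69 * 8.854e-12 * 1.381e-23 * 300 / (2 * 6.022e23 * (1.602e-19)^2 * 1151.2))
kappa^-1 = 0.267 nm

0.267


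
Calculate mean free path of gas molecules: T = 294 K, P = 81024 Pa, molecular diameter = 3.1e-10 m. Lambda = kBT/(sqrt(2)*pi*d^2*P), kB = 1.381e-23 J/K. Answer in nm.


Mean free path: lambda = kB*T / (sqrt(2) * pi * d^2 * P)
lambda = 1.381e-23 * 294 / (sqrt(2) * pi * (3.1e-10)^2 * 81024)
lambda = 1.17365e-07 m
lambda = 117.37 nm

117.37


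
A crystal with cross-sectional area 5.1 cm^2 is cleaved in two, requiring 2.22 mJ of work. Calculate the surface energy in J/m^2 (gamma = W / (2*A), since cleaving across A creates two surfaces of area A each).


Convert: A = 5.1 cm^2 = 0.00051 m^2, W = 2.22 mJ = 0.00222 J
Cleaving exposes two faces of area A, so total new surface = 2*A and gamma = W / (2*A)
gamma = 0.00222 / (2 * 0.00051)
gamma = 2.176 J/m^2

2.176


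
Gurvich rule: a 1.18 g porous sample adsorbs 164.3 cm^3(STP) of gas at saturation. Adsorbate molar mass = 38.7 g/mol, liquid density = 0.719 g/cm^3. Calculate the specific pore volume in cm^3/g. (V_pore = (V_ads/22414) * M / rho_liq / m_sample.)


Moles adsorbed n = V_ads / 22414 = 164.3 / 22414 = 7.330240e-03 mol
Liquid volume V_liq = n * M / rho_liq = 7.330240e-03 * 38.7 / 0.719 = 0.39455 cm^3
Specific pore volume V_pore = V_liq / m_sample = 0.39455 / 1.18
V_pore = 0.3344 cm^3/g

0.3344


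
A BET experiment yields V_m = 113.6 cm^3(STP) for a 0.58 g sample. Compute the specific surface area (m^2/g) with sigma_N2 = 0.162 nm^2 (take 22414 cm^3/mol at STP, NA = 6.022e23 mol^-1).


Number of moles in monolayer = V_m / 22414 = 113.6 / 22414 = 0.00506826
Number of molecules = moles * NA = 0.00506826 * 6.022e23
SA = molecules * sigma / mass
SA = (113.6 / 22414) * 6.022e23 * 0.162e-18 / 0.58
SA = 852.5 m^2/g

852.5


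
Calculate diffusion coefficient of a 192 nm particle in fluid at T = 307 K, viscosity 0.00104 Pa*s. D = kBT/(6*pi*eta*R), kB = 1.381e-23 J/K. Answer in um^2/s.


Radius R = 192/2 = 96 nm = 9.6e-08 m
D = kB*T / (6*pi*eta*R)
D = 1.381e-23 * 307 / (6 * pi * 0.00104 * 9.6e-08)
D = 2.25282e-12 m^2/s = 2.253 um^2/s

2.253


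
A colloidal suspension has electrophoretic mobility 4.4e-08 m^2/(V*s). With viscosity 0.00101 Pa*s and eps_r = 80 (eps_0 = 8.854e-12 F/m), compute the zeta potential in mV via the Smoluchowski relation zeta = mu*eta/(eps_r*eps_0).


Smoluchowski equation: zeta = mu * eta / (eps_r * eps_0)
zeta = 4.4e-08 * 0.00101 / (80 * 8.854e-12)
zeta = 0.06274 V = 62.74 mV

62.74


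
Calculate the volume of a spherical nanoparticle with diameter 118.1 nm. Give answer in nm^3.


Radius r = 118.1/2 = 59.05 nm
Volume V = (4/3) * pi * r^3
V = (4/3) * pi * (59.05)^3
V = 862478.57 nm^3

862478.57


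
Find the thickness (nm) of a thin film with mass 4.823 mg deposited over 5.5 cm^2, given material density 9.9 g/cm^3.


Convert: m = 4.823 mg = 4.8230e-06 kg, A = 5.5 cm^2 = 5.5000e-04 m^2, rho = 9.9 g/cm^3 = 9900 kg/m^3
t = m / (A * rho)
t = 4.8230e-06 / (5.5000e-04 * 9900)
t = 8.8577e-07 m = 885.8 nm

885.8


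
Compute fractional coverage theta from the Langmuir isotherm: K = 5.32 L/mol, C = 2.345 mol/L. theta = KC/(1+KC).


Langmuir isotherm: theta = K*C / (1 + K*C)
K*C = 5.32 * 2.345 = 12.4754
theta = 12.4754 / (1 + 12.4754) = 12.4754 / 13.4754
theta = 0.9258

0.9258


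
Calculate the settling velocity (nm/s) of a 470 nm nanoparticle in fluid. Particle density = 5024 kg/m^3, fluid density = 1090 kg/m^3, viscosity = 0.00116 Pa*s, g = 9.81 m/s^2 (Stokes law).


Radius R = 470/2 nm = 2.35e-07 m
Density difference = 5024 - 1090 = 3934 kg/m^3
v = 2 * R^2 * (rho_p - rho_f) * g / (9 * eta)
v = 2 * (2.35e-07)^2 * 3934 * 9.81 / (9 * 0.00116)
v = 4.0829e-07 m/s = 408.2899 nm/s

408.2899


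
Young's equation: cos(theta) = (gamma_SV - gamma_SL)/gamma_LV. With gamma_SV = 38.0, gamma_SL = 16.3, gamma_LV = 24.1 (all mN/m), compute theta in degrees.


cos(theta) = (gamma_SV - gamma_SL) / gamma_LV
cos(theta) = (38.0 - 16.3) / 24.1
cos(theta) = 0.900415
theta = arccos(0.900415) = 25.79 degrees

25.79


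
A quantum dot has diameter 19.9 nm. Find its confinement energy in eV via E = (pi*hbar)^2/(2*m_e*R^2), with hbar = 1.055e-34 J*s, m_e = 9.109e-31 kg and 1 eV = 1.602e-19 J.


Radius R = 19.9/2 = 9.95 nm = 9.95e-09 m
E = (pi * 1.055e-34)^2 / (2 * 9.109e-31 * (9.95e-09)^2)
E(J) = 6.09057e-22
E = E(J) / 1.602e-19 = 0.0038 eV

0.0038


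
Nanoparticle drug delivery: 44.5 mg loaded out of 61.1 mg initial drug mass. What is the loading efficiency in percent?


Drug loading efficiency = (drug loaded / drug initial) * 100
DLE = 44.5 / 61.1 * 100
DLE = 0.7283 * 100
DLE = 72.83%

72.83


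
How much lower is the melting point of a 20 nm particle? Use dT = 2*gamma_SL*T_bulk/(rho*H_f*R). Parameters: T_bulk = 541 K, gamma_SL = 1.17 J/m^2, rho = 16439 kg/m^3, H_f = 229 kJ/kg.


Radius R = 20/2 = 10 nm = 1e-08 m
Convert H_f = 229 kJ/kg = 229000 J/kg
dT = 2 * gamma_SL * T_bulk / (rho * H_f * R)
dT = 2 * 1.17 * 541 / (16439 * 229000 * 1e-08)
dT = 33.6 K

33.6


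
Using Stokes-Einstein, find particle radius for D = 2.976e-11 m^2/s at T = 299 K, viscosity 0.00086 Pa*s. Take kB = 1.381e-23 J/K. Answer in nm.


Stokes-Einstein: R = kB*T / (6*pi*eta*D)
R = 1.381e-23 * 299 / (6 * pi * 0.00086 * 2.976e-11)
R = 8.55918e-09 m = 8.56 nm

8.56


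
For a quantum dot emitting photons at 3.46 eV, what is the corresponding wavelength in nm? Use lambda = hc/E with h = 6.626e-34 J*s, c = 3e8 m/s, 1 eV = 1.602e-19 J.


Convert energy: E = 3.46 eV = 3.46 * 1.602e-19 = 5.54292e-19 J
lambda = h*c / E = 6.626e-34 * 3e8 / 5.54292e-19
lambda = 3.5862e-07 m = 358.6 nm

358.6


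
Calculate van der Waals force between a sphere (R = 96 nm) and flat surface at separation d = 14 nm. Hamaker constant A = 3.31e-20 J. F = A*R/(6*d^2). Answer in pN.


Convert to SI: R = 96 nm = 9.6e-08 m, d = 14 nm = 1.4e-08 m
F = A * R / (6 * d^2)
F = 3.31e-20 * 9.6e-08 / (6 * (1.4e-08)^2)
F = 2.70204e-12 N = 2.702 pN

2.702


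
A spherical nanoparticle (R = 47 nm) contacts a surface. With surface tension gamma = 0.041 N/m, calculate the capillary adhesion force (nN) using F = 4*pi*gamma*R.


Convert radius: R = 47 nm = 4.7e-08 m
F = 4 * pi * gamma * R
F = 4 * pi * 0.041 * 4.7e-08
F = 2.42154e-08 N = 24.2154 nN

24.2154


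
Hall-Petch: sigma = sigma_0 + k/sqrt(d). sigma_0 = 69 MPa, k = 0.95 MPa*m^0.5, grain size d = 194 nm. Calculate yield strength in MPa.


d = 194 nm = 1.94e-07 m
sqrt(d) = 0.0004404543
Hall-Petch contribution = k / sqrt(d) = 0.95 / 0.0004404543 = 2156.9 MPa
sigma = sigma_0 + k/sqrt(d) = 69 + 2156.9 = 2225.9 MPa

2225.9


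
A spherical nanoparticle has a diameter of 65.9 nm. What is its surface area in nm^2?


Radius r = 65.9/2 = 32.95 nm
Surface area SA = 4 * pi * r^2
SA = 4 * pi * (32.95)^2
SA = 13643.34 nm^2

13643.34


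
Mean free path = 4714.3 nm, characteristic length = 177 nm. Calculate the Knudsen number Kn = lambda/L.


Knudsen number Kn = lambda / L
Kn = 4714.3 / 177
Kn = 26.6345

26.6345


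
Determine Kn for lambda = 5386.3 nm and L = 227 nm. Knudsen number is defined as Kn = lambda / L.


Knudsen number Kn = lambda / L
Kn = 5386.3 / 227
Kn = 23.7282

23.7282


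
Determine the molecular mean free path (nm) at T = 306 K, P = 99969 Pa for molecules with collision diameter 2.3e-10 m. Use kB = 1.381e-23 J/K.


Mean free path: lambda = kB*T / (sqrt(2) * pi * d^2 * P)
lambda = 1.381e-23 * 306 / (sqrt(2) * pi * (2.3e-10)^2 * 99969)
lambda = 1.79858e-07 m
lambda = 179.86 nm

179.86


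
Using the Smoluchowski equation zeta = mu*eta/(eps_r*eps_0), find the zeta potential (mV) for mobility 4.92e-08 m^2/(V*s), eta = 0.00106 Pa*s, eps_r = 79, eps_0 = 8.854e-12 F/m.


Smoluchowski equation: zeta = mu * eta / (eps_r * eps_0)
zeta = 4.92e-08 * 0.00106 / (79 * 8.854e-12)
zeta = 0.07456 V = 74.56 mV

74.56


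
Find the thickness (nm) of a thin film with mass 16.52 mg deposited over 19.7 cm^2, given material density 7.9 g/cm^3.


Convert: m = 16.52 mg = 1.6520e-05 kg, A = 19.7 cm^2 = 1.9700e-03 m^2, rho = 7.9 g/cm^3 = 7900 kg/m^3
t = m / (A * rho)
t = 1.6520e-05 / (1.9700e-03 * 7900)
t = 1.0615e-06 m = 1061.5 nm

1061.5


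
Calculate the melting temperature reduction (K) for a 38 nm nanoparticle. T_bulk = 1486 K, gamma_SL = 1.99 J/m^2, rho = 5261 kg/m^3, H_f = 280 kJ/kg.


Radius R = 38/2 = 19 nm = 1.9e-08 m
Convert H_f = 280 kJ/kg = 280000 J/kg
dT = 2 * gamma_SL * T_bulk / (rho * H_f * R)
dT = 2 * 1.99 * 1486 / (5261 * 280000 * 1.9e-08)
dT = 211.3 K

211.3


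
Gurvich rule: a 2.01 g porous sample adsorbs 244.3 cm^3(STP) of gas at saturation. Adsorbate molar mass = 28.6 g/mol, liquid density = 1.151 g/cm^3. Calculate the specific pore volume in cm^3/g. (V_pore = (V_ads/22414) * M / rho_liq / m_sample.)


Moles adsorbed n = V_ads / 22414 = 244.3 / 22414 = 1.089944e-02 mol
Liquid volume V_liq = n * M / rho_liq = 1.089944e-02 * 28.6 / 1.151 = 0.27083 cm^3
Specific pore volume V_pore = V_liq / m_sample = 0.27083 / 2.01
V_pore = 0.1347 cm^3/g

0.1347


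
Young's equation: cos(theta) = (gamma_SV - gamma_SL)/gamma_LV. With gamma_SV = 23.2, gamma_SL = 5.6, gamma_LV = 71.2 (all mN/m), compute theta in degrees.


cos(theta) = (gamma_SV - gamma_SL) / gamma_LV
cos(theta) = (23.2 - 5.6) / 71.2
cos(theta) = 0.247191
theta = arccos(0.247191) = 75.69 degrees

75.69


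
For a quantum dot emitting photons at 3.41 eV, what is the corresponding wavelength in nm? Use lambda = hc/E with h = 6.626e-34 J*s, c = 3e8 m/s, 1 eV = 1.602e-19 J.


Convert energy: E = 3.41 eV = 3.41 * 1.602e-19 = 5.46282e-19 J
lambda = h*c / E = 6.626e-34 * 3e8 / 5.46282e-19
lambda = 3.63878e-07 m = 363.9 nm

363.9


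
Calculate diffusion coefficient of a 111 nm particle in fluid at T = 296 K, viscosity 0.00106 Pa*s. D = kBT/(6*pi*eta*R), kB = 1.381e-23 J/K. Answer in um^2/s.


Radius R = 111/2 = 55.5 nm = 5.55e-08 m
D = kB*T / (6*pi*eta*R)
D = 1.381e-23 * 296 / (6 * pi * 0.00106 * 5.55e-08)
D = 3.68626e-12 m^2/s = 3.686 um^2/s

3.686


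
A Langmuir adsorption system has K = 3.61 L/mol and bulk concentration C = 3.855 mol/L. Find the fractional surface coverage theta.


Langmuir isotherm: theta = K*C / (1 + K*C)
K*C = 3.61 * 3.855 = 13.91655
theta = 13.91655 / (1 + 13.91655) = 13.91655 / 14.91655
theta = 0.933

0.933


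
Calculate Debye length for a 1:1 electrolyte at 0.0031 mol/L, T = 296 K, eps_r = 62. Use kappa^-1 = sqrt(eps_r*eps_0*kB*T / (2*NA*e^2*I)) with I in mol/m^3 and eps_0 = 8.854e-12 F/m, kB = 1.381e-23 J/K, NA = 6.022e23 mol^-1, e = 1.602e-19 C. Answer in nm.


Ionic strength I = 0.0031 * 1^2 * 1000 = 3.1 mol/m^3
kappa^-1 = sqrt(62 * 8.854e-12 * 1.381e-23 * 296 / (2 * 6.022e23 * (1.602e-19)^2 * 3.1))
kappa^-1 = 4.839 nm

4.839


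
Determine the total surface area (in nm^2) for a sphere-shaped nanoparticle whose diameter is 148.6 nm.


Radius r = 148.6/2 = 74.3 nm
Surface area SA = 4 * pi * r^2
SA = 4 * pi * (74.3)^2
SA = 69372.52 nm^2

69372.52


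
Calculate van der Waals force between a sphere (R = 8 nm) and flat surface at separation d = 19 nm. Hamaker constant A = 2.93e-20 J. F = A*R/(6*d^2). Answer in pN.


Convert to SI: R = 8 nm = 8e-09 m, d = 19 nm = 1.9e-08 m
F = A * R / (6 * d^2)
F = 2.93e-20 * 8e-09 / (6 * (1.9e-08)^2)
F = 1.08218e-13 N = 0.108 pN

0.108


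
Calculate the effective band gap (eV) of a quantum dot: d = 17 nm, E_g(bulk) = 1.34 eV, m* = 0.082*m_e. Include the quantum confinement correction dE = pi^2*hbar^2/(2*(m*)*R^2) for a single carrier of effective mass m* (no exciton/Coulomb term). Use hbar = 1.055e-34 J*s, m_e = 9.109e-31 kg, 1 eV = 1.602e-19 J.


Radius R = 17/2 nm = 8.5e-09 m
Confinement energy dE = pi^2 * hbar^2 / (2 * m_eff * m_e * R^2)
dE = pi^2 * (1.055e-34)^2 / (2 * 0.082 * 9.109e-31 * (8.5e-09)^2) J, divided by 1.602e-19 J/eV
dE = 0.0635 eV
Total band gap = E_g(bulk) + dE = 1.34 + 0.0635 = 1.4035 eV

1.4035


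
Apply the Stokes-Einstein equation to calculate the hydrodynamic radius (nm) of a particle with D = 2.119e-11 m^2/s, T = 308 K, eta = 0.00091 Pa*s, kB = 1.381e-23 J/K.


Stokes-Einstein: R = kB*T / (6*pi*eta*D)
R = 1.381e-23 * 308 / (6 * pi * 0.00091 * 2.119e-11)
R = 1.17023e-08 m = 11.7 nm

11.7


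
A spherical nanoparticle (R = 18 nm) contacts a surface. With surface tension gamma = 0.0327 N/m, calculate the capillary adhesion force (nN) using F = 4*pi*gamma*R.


Convert radius: R = 18 nm = 1.8e-08 m
F = 4 * pi * gamma * R
F = 4 * pi * 0.0327 * 1.8e-08
F = 7.39657e-09 N = 7.3966 nN

7.3966


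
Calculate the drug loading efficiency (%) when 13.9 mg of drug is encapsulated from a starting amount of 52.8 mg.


Drug loading efficiency = (drug loaded / drug initial) * 100
DLE = 13.9 / 52.8 * 100
DLE = 0.2633 * 100
DLE = 26.33%

26.33
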